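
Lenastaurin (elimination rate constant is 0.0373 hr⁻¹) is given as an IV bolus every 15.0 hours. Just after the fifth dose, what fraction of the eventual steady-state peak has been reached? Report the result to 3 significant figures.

f_n = 1 − e^(−nkτ) = 1 − e^(−5 × 0.03730 × 15.0) = 1 − e^(−2.797) = 1 − 0.06096 ≈ 0.939

0.939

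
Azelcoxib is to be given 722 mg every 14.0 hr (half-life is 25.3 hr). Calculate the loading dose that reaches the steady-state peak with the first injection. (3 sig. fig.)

2270 mg

k = ln 2 / 25.3 = 0.02740 hr⁻¹
Accumulation ratio R = 1 / (1 − e^(−kτ)) = 1 / (1 − e^(−0.02740×14.0)) = 1 / (1 − 0.6814) = 3.139
Loading dose = maintenance dose × R = 722 × 3.139 ≈ 2270 mg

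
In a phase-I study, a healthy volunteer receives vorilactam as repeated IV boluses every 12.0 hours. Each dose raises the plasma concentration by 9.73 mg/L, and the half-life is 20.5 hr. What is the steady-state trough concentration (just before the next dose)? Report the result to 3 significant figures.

k = ln 2 / 20.5 = 0.03381 hr⁻¹
Fraction remaining after one interval: e^(−kτ) = e^(−0.03381 × 12.0) = 0.6665
R = 1 / (1 − 0.6665) = 2.998
Css,max = 9.73 × 2.998 = 29.17 mg/L
Css,min = Css,max × e^(−kτ) = 29.17 × 0.6665 ≈ 19.4 mg/L

19.4 mg/L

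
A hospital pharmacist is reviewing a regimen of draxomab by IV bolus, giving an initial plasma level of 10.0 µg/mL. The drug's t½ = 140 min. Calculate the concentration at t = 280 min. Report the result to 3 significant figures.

k = ln 2 / 140 = 0.004951 min⁻¹
280 min is 2.000 half-lives, so C = 10.0 × (1/2)^2.000 = 10.0 × 0.2500 ≈ 2.50 µg/mL

2.50 µg/mL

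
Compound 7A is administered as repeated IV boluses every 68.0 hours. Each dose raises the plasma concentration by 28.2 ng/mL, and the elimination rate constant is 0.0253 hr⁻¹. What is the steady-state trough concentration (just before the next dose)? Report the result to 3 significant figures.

Fraction remaining after one interval: e^(−kτ) = e^(−0.02530 × 68.0) = 0.1790
R = 1 / (1 − 0.1790) = 1.218
Css,max = 28.2 × 1.218 = 34.35 ng/mL
Css,min = Css,max × e^(−kτ) = 34.35 × 0.1790 ≈ 6.15 ng/mL

6.15 ng/mL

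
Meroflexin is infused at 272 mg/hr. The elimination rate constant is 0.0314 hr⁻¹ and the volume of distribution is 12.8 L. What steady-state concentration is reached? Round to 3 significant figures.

677 mg/L

CL = k · V = 0.0314 × 12.8 = 0.4019 L/hr
Css = rate / CL = 272 / 0.4019 ≈ 677 mg/L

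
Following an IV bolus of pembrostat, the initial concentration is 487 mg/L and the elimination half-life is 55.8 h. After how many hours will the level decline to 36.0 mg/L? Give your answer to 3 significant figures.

210 hours

k = ln 2 / 55.8 = 0.01242 h⁻¹
C(t) = C₀ e^(−kt)  ⇒  t = ln(C₀/C) / k
t = ln(487/36.0) / 0.01242 = 2.605 / 0.01242 ≈ 210 hours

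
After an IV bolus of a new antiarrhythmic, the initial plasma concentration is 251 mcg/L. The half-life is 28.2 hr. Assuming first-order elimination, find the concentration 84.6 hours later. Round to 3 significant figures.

31.4 mcg/L

k = ln 2 / 28.2 = 0.02458 hr⁻¹
84.6 hr is 3.000 half-lives, so C = 251 × (1/2)^3.000 = 251 × 0.1250 ≈ 31.4 mcg/L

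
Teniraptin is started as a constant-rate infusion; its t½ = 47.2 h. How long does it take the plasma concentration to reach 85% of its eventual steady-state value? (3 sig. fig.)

129 hours

k = ln 2 / 47.2 = 0.01469 h⁻¹
f = 1 − e^(−kt)  ⇒  t = −ln(1 − f) / k
t = −ln(1 − 0.85) / 0.01469 = 1.897 / 0.01469 ≈ 129 hours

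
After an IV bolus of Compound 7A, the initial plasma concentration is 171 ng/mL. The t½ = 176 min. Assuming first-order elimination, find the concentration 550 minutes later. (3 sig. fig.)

19.6 ng/mL

k = ln 2 / 176 = 0.003938 min⁻¹
550 min is 3.125 half-lives, so C = 171 × (1/2)^3.125 = 171 × 0.1146 ≈ 19.6 ng/mL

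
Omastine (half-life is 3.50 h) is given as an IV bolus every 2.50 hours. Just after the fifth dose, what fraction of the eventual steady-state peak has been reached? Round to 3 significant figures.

0.916

k = ln 2 / 3.50 = 0.1980 h⁻¹
f_n = 1 − e^(−nkτ) = 1 − e^(−5 × 0.1980 × 2.50) = 1 − e^(−2.476) = 1 − 0.08412 ≈ 0.916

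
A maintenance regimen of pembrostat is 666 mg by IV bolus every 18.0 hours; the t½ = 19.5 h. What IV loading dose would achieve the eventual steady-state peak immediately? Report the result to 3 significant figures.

k = ln 2 / 19.5 = 0.03555 h⁻¹
Accumulation ratio R = 1 / (1 − e^(−kτ)) = 1 / (1 − e^(−0.03555×18.0)) = 1 / (1 − 0.5274) = 2.116
Loading dose = maintenance dose × R = 666 × 2.116 ≈ 1410 mg

1410 mg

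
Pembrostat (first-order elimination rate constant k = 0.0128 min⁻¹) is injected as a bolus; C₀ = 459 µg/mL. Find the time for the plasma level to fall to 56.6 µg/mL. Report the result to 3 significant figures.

C(t) = C₀ e^(−kt)  ⇒  t = ln(C₀/C) / k
t = ln(459/56.6) / 0.01280 = 2.093 / 0.01280 ≈ 164 minutes

164 minutes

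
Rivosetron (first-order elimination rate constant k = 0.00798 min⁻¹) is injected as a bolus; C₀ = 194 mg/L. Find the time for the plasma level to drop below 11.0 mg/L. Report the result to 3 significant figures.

360 minutes

C(t) = C₀ e^(−kt)  ⇒  t = ln(C₀/C) / k
t = ln(194/11.0) / 0.007980 = 2.870 / 0.007980 ≈ 360 minutes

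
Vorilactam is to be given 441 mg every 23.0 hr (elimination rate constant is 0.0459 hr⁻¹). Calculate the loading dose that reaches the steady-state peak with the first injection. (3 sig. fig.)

676 mg

Accumulation ratio R = 1 / (1 − e^(−kτ)) = 1 / (1 − e^(−0.04590×23.0)) = 1 / (1 − 0.3479) = 1.534
Loading dose = maintenance dose × R = 441 × 1.534 ≈ 676 mg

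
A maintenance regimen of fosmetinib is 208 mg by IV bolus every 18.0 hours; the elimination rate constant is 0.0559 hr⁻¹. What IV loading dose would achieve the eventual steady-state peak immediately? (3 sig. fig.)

Accumulation ratio R = 1 / (1 − e^(−kτ)) = 1 / (1 − e^(−0.05590×18.0)) = 1 / (1 − 0.3656) = 1.576
Loading dose = maintenance dose × R = 208 × 1.576 ≈ 328 mg

328 mg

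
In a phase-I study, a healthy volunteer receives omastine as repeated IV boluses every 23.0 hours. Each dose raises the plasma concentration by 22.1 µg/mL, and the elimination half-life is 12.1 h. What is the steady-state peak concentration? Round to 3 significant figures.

k = ln 2 / 12.1 = 0.05728 h⁻¹
Fraction remaining after one interval: e^(−kτ) = e^(−0.05728 × 23.0) = 0.2678
R = 1 / (1 − 0.2678) = 1.366
Css,max = 22.1 × 1.366 ≈ 30.2 µg/mL

30.2 µg/mL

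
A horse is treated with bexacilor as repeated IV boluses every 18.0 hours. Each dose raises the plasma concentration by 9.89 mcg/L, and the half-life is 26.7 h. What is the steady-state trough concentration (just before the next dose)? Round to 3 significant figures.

k = ln 2 / 26.7 = 0.02596 h⁻¹
Fraction remaining after one interval: e^(−kτ) = e^(−0.02596 × 18.0) = 0.6267
R = 1 / (1 − 0.6267) = 2.679
Css,max = 9.89 × 2.679 = 26.49 mcg/L
Css,min = Css,max × e^(−kτ) = 26.49 × 0.6267 ≈ 16.6 mcg/L

16.6 mcg/L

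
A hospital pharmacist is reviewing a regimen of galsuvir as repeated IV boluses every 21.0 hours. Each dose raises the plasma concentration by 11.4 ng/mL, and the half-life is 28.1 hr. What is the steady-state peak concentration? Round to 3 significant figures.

28.2 ng/mL

k = ln 2 / 28.1 = 0.02467 hr⁻¹
Fraction remaining after one interval: e^(−kτ) = e^(−0.02467 × 21.0) = 0.5957
R = 1 / (1 − 0.5957) = 2.473
Css,max = 11.4 × 2.473 ≈ 28.2 ng/mL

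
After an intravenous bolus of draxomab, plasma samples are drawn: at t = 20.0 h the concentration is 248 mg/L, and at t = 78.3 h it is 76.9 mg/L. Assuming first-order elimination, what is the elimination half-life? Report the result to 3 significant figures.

34.5 hours

k = ln(C₁/C₂) / (t₂ − t₁) = ln(248/76.9) / (78.3 − 20.0)
  = 1.171 / 58.30 = 0.02008 h⁻¹
t½ = ln 2 / k = ln 2 / 0.02008 ≈ 34.5 hours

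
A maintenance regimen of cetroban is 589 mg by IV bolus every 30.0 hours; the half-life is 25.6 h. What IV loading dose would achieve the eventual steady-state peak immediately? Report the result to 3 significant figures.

k = ln 2 / 25.6 = 0.02708 h⁻¹
Accumulation ratio R = 1 / (1 − e^(−kτ)) = 1 / (1 − e^(−0.02708×30.0)) = 1 / (1 − 0.4438) = 1.798
Loading dose = maintenance dose × R = 589 × 1.798 ≈ 1060 mg

1060 mg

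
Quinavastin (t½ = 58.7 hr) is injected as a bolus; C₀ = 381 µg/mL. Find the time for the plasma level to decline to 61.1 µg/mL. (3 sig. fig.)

k = ln 2 / 58.7 = 0.01181 hr⁻¹
C(t) = C₀ e^(−kt)  ⇒  t = ln(C₀/C) / k
t = ln(381/61.1) / 0.01181 = 1.830 / 0.01181 ≈ 155 hours

155 hours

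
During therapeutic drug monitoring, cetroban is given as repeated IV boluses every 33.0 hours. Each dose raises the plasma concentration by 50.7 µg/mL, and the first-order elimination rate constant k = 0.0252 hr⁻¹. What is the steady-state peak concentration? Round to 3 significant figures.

89.8 µg/mL

Fraction remaining after one interval: e^(−kτ) = e^(−0.02520 × 33.0) = 0.4354
R = 1 / (1 − 0.4354) = 1.771
Css,max = 50.7 × 1.771 ≈ 89.8 µg/mL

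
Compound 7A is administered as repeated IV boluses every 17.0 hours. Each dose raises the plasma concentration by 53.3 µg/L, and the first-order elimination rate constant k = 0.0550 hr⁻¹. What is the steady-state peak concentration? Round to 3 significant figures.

Fraction remaining after one interval: e^(−kτ) = e^(−0.05500 × 17.0) = 0.3926
R = 1 / (1 − 0.3926) = 1.646
Css,max = 53.3 × 1.646 ≈ 87.7 µg/L

87.7 µg/L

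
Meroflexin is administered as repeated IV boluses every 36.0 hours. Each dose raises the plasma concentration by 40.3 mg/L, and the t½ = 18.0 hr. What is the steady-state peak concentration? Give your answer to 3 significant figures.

53.7 mg/L

k = ln 2 / 18.0 = 0.03851 hr⁻¹
Fraction remaining after one interval: e^(−kτ) = e^(−0.03851 × 36.0) = 0.2500
R = 1 / (1 − 0.2500) = 1.333
Css,max = 40.3 × 1.333 ≈ 53.7 mg/L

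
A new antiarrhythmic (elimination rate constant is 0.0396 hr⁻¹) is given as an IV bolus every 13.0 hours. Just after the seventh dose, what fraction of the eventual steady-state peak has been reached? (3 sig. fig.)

f_n = 1 − e^(−nkτ) = 1 − e^(−7 × 0.03960 × 13.0) = 1 − e^(−3.604) = 1 − 0.02723 ≈ 0.973

0.973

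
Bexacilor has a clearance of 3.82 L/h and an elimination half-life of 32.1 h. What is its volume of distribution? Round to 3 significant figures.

177 L

k = ln 2 / t½ = ln 2 / 32.1 = 0.02159 h⁻¹
V = CL / k = 3.82 / 0.02159 ≈ 177 L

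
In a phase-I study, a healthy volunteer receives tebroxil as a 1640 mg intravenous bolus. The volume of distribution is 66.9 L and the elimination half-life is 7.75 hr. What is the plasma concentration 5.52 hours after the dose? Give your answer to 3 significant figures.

15.0 µg/mL

C₀ = dose / V = 1640 / 66.9 = 24.51 µg/mL
k = ln 2 / 7.75 = 0.08944 hr⁻¹
C(t) = C₀ e^(−kt) = 24.51 × e^(−0.08944 × 5.52) = 24.51 × e^(−0.4937) = 24.51 × 0.6104 ≈ 15.0 µg/mL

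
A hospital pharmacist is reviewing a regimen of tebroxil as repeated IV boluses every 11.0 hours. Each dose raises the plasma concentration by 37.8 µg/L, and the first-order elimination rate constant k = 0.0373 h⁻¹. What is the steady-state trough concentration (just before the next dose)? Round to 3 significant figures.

Fraction remaining after one interval: e^(−kτ) = e^(−0.03730 × 11.0) = 0.6635
R = 1 / (1 − 0.6635) = 2.971
Css,max = 37.8 × 2.971 = 112.3 µg/L
Css,min = Css,max × e^(−kτ) = 112.3 × 0.6635 ≈ 74.5 µg/L

74.5 µg/L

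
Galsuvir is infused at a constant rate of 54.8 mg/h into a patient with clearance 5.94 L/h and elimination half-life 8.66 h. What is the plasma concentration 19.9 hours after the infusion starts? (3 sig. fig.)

Css = rate / CL = 54.8 / 5.94 = 9.226 µg/mL
k = ln 2 / 8.66 = 0.08004 h⁻¹
C(t) = Css (1 − e^(−kt)) = 9.226 × (1 − e^(−1.593)) = 9.226 × 0.7966 ≈ 7.35 µg/mL

7.35 µg/mL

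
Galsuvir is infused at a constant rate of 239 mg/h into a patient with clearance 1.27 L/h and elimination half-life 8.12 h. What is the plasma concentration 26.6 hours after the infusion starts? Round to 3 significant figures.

169 µg/mL

Css = rate / CL = 239 / 1.27 = 188.2 µg/mL
k = ln 2 / 8.12 = 0.08536 h⁻¹
C(t) = Css (1 − e^(−kt)) = 188.2 × (1 − e^(−2.271)) = 188.2 × 0.8968 ≈ 169 µg/mL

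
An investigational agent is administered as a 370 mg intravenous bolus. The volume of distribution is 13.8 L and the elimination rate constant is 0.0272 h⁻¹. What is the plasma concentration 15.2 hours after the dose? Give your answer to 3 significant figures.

17.7 µg/mL

C₀ = dose / V = 370 / 13.8 = 26.81 µg/mL
C(t) = C₀ e^(−kt) = 26.81 × e^(−0.02720 × 15.2) = 26.81 × e^(−0.4134) = 26.81 × 0.6614 ≈ 17.7 µg/mL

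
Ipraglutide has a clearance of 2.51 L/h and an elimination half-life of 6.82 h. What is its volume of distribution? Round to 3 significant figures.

24.7 L

k = ln 2 / t½ = ln 2 / 6.82 = 0.1016 h⁻¹
V = CL / k = 2.51 / 0.1016 ≈ 24.7 L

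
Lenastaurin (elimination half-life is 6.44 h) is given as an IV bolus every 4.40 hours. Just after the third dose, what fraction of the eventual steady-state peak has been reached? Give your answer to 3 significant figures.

0.758

k = ln 2 / 6.44 = 0.1076 h⁻¹
f_n = 1 − e^(−nkτ) = 1 − e^(−3 × 0.1076 × 4.40) = 1 − e^(−1.421) = 1 − 0.2415 ≈ 0.758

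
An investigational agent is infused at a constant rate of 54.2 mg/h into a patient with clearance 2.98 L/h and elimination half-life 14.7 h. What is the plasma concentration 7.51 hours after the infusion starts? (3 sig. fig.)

Css = rate / CL = 54.2 / 2.98 = 18.19 mg/L
k = ln 2 / 14.7 = 0.04715 h⁻¹
C(t) = Css (1 − e^(−kt)) = 18.19 × (1 − e^(−0.3541)) = 18.19 × 0.2982 ≈ 5.42 mg/L

5.42 mg/L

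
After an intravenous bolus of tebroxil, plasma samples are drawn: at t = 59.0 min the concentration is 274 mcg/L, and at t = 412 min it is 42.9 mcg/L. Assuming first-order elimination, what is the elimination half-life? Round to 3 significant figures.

132 minutes

k = ln(C₁/C₂) / (t₂ − t₁) = ln(274/42.9) / (412 − 59.0)
  = 1.854 / 353.0 = 0.005253 min⁻¹
t½ = ln 2 / k = ln 2 / 0.005253 ≈ 132 minutes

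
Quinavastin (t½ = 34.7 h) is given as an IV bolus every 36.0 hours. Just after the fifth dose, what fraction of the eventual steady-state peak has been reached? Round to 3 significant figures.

0.973

k = ln 2 / 34.7 = 0.01998 h⁻¹
f_n = 1 − e^(−nkτ) = 1 − e^(−5 × 0.01998 × 36.0) = 1 − e^(−3.596) = 1 − 0.02744 ≈ 0.973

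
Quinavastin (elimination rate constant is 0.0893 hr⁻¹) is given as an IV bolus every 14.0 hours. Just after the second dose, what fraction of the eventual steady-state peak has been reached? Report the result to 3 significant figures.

f_n = 1 − e^(−nkτ) = 1 − e^(−2 × 0.08930 × 14.0) = 1 − e^(−2.500) = 1 − 0.08205 ≈ 0.918

0.918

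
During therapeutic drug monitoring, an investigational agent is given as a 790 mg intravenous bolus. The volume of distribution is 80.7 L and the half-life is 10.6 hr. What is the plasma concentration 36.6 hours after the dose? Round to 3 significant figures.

C₀ = dose / V = 790 / 80.7 = 9.789 mg/L
k = ln 2 / 10.6 = 0.06539 hr⁻¹
C(t) = C₀ e^(−kt) = 9.789 × e^(−0.06539 × 36.6) = 9.789 × e^(−2.393) = 9.789 × 0.09133 ≈ 0.894 mg/L

0.894 mg/L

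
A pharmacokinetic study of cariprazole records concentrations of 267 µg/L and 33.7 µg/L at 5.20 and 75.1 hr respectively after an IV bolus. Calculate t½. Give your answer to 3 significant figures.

23.4 hours

k = ln(C₁/C₂) / (t₂ − t₁) = ln(267/33.7) / (75.1 − 5.20)
  = 2.070 / 69.90 = 0.02961 hr⁻¹
t½ = ln 2 / k = ln 2 / 0.02961 ≈ 23.4 hours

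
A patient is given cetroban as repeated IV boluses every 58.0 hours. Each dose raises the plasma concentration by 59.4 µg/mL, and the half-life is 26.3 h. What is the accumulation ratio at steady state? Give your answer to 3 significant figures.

1.28

k = ln 2 / 26.3 = 0.02636 h⁻¹
Fraction remaining after one interval: e^(−kτ) = e^(−0.02636 × 58.0) = 0.2168
R = 1 / (1 − 0.2168) = 1 / 0.7832 ≈ 1.28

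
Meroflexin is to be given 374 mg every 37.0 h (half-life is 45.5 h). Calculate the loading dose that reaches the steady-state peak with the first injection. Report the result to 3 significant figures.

868 mg

k = ln 2 / 45.5 = 0.01523 h⁻¹
Accumulation ratio R = 1 / (1 − e^(−kτ)) = 1 / (1 − e^(−0.01523×37.0)) = 1 / (1 − 0.5691) = 2.321
Loading dose = maintenance dose × R = 374 × 2.321 ≈ 868 mg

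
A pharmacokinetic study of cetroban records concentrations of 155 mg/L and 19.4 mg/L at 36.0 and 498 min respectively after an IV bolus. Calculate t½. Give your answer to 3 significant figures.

154 minutes

k = ln(C₁/C₂) / (t₂ − t₁) = ln(155/19.4) / (498 − 36.0)
  = 2.078 / 462.0 = 0.004498 min⁻¹
t½ = ln 2 / k = ln 2 / 0.004498 ≈ 154 minutes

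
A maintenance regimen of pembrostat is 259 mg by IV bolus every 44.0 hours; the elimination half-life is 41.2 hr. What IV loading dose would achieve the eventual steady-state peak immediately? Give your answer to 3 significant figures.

495 mg

k = ln 2 / 41.2 = 0.01682 hr⁻¹
Accumulation ratio R = 1 / (1 − e^(−kτ)) = 1 / (1 − e^(−0.01682×44.0)) = 1 / (1 − 0.4770) = 1.912
Loading dose = maintenance dose × R = 259 × 1.912 ≈ 495 mg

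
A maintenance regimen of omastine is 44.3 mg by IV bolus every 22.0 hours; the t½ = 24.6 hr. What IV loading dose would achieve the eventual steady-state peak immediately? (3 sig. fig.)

k = ln 2 / 24.6 = 0.02818 hr⁻¹
Accumulation ratio R = 1 / (1 − e^(−kτ)) = 1 / (1 − e^(−0.02818×22.0)) = 1 / (1 − 0.5380) = 2.165
Loading dose = maintenance dose × R = 44.3 × 2.165 ≈ 95.9 mg

95.9 mg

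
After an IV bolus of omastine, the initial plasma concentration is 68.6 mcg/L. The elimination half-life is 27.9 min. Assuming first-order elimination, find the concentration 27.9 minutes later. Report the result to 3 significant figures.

k = ln 2 / 27.9 = 0.02484 min⁻¹
C(t) = C₀ e^(−kt) = 68.6 × e^(−0.02484 × 27.9) = 68.6 × e^(−0.6931) = 68.6 × 0.5000 ≈ 34.3 mcg/L

34.3 mcg/L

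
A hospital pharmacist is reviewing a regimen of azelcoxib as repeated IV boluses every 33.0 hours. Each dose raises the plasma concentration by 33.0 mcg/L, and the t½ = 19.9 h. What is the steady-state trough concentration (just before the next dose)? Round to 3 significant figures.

15.3 mcg/L

k = ln 2 / 19.9 = 0.03483 h⁻¹
Fraction remaining after one interval: e^(−kτ) = e^(−0.03483 × 33.0) = 0.3168
R = 1 / (1 − 0.3168) = 1.464
Css,max = 33.0 × 1.464 = 48.30 mcg/L
Css,min = Css,max × e^(−kτ) = 48.30 × 0.3168 ≈ 15.3 mcg/L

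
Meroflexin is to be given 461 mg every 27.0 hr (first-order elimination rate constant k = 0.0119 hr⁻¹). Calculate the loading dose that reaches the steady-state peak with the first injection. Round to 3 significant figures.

Accumulation ratio R = 1 / (1 − e^(−kτ)) = 1 / (1 − e^(−0.01190×27.0)) = 1 / (1 − 0.7252) = 3.639
Loading dose = maintenance dose × R = 461 × 3.639 ≈ 1680 mg

1680 mg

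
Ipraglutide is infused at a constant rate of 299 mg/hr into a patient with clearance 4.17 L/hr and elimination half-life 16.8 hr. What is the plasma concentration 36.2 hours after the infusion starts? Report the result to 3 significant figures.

55.6 µg/mL

Css = rate / CL = 299 / 4.17 = 71.70 µg/mL
k = ln 2 / 16.8 = 0.04126 hr⁻¹
C(t) = Css (1 − e^(−kt)) = 71.70 × (1 − e^(−1.494)) = 71.70 × 0.7754 ≈ 55.6 µg/mL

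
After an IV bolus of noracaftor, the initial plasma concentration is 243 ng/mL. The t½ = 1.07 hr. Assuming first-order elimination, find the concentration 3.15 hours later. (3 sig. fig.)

k = ln 2 / 1.07 = 0.6478 hr⁻¹
C(t) = C₀ e^(−kt) = 243 × e^(−0.6478 × 3.15) = 243 × e^(−2.041) = 243 × 0.1300 ≈ 31.6 ng/mL

31.6 ng/mL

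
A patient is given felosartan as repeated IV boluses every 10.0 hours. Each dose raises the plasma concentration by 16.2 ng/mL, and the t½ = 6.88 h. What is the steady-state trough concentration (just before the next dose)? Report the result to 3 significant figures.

9.32 ng/mL

k = ln 2 / 6.88 = 0.1007 h⁻¹
Fraction remaining after one interval: e^(−kτ) = e^(−0.1007 × 10.0) = 0.3651
R = 1 / (1 − 0.3651) = 1.575
Css,max = 16.2 × 1.575 = 25.52 ng/mL
Css,min = Css,max × e^(−kτ) = 25.52 × 0.3651 ≈ 9.32 ng/mL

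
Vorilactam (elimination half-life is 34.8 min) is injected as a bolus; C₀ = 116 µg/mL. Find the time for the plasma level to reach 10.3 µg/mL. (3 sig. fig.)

k = ln 2 / 34.8 = 0.01992 min⁻¹
C(t) = C₀ e^(−kt)  ⇒  t = ln(C₀/C) / k
t = ln(116/10.3) / 0.01992 = 2.421 / 0.01992 ≈ 122 minutes

122 minutes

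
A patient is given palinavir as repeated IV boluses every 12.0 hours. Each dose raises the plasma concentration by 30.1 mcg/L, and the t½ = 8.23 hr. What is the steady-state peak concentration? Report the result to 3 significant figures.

k = ln 2 / 8.23 = 0.08422 hr⁻¹
Fraction remaining after one interval: e^(−kτ) = e^(−0.08422 × 12.0) = 0.3640
R = 1 / (1 − 0.3640) = 1.572
Css,max = 30.1 × 1.572 ≈ 47.3 mcg/L

47.3 mcg/L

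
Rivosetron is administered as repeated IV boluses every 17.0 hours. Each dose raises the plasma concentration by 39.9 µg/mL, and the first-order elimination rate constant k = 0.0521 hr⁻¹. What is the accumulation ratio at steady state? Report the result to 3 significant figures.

Fraction remaining after one interval: e^(−kτ) = e^(−0.05210 × 17.0) = 0.4124
R = 1 / (1 − 0.4124) = 1 / 0.5876 ≈ 1.70

1.70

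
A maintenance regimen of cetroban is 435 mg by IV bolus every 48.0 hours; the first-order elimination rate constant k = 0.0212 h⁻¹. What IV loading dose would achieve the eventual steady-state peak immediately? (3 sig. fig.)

Accumulation ratio R = 1 / (1 − e^(−kτ)) = 1 / (1 − e^(−0.02120×48.0)) = 1 / (1 − 0.3615) = 1.566
Loading dose = maintenance dose × R = 435 × 1.566 ≈ 681 mg

681 mg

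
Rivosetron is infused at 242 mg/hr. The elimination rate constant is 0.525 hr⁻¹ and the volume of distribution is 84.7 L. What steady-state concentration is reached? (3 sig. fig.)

5.44 mg/L

CL = k · V = 0.525 × 84.7 = 44.47 L/hr
Css = rate / CL = 242 / 44.47 ≈ 5.44 mg/L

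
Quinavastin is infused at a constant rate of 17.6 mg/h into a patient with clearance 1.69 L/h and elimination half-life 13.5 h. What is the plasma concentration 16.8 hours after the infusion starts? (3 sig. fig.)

6.02 µg/mL

Css = rate / CL = 17.6 / 1.69 = 10.41 µg/mL
k = ln 2 / 13.5 = 0.05134 h⁻¹
C(t) = Css (1 − e^(−kt)) = 10.41 × (1 − e^(−0.8626)) = 10.41 × 0.5779 ≈ 6.02 µg/mL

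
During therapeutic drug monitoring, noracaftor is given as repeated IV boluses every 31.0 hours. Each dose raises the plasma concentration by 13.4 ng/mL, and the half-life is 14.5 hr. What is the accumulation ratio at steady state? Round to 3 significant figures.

k = ln 2 / 14.5 = 0.04780 hr⁻¹
Fraction remaining after one interval: e^(−kτ) = e^(−0.04780 × 31.0) = 0.2272
R = 1 / (1 − 0.2272) = 1 / 0.7728 ≈ 1.29

1.29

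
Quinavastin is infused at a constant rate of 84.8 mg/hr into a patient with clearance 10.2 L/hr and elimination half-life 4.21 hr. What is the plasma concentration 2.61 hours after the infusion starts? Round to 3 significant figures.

Css = rate / CL = 84.8 / 10.2 = 8.314 mg/L
k = ln 2 / 4.21 = 0.1646 hr⁻¹
C(t) = Css (1 − e^(−kt)) = 8.314 × (1 − e^(−0.4297)) = 8.314 × 0.3493 ≈ 2.90 mg/L

2.90 mg/L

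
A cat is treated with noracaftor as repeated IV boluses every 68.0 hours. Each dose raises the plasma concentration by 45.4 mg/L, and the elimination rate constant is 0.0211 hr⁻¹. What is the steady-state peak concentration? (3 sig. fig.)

59.6 mg/L

Fraction remaining after one interval: e^(−kτ) = e^(−0.02110 × 68.0) = 0.2382
R = 1 / (1 − 0.2382) = 1.313
Css,max = 45.4 × 1.313 ≈ 59.6 mg/L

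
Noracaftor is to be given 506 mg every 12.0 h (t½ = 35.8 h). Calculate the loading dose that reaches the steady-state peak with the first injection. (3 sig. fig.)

2440 mg

k = ln 2 / 35.8 = 0.01936 h⁻¹
Accumulation ratio R = 1 / (1 − e^(−kτ)) = 1 / (1 − e^(−0.01936×12.0)) = 1 / (1 − 0.7927) = 4.823
Loading dose = maintenance dose × R = 506 × 4.823 ≈ 2440 mg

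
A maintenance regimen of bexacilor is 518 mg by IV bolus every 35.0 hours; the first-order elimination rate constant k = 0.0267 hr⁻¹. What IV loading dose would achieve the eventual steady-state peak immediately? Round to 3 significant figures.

853 mg

Accumulation ratio R = 1 / (1 − e^(−kτ)) = 1 / (1 − e^(−0.02670×35.0)) = 1 / (1 − 0.3928) = 1.647
Loading dose = maintenance dose × R = 518 × 1.647 ≈ 853 mg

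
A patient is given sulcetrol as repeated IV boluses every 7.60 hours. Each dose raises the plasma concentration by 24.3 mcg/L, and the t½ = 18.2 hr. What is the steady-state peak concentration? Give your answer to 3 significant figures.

k = ln 2 / 18.2 = 0.03809 hr⁻¹
Fraction remaining after one interval: e^(−kτ) = e^(−0.03809 × 7.60) = 0.7487
R = 1 / (1 − 0.7487) = 3.979
Css,max = 24.3 × 3.979 ≈ 96.7 mcg/L

96.7 mcg/L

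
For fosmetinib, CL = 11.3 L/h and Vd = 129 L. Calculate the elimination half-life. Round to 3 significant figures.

k = CL / V = 11.3 / 129 = 0.08760 h⁻¹
t½ = ln 2 / k = ln 2 / 0.08760 ≈ 7.91 hours

7.91 hours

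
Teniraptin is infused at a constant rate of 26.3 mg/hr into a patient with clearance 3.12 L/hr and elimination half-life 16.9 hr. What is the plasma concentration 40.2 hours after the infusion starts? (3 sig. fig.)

6.81 mg/L

Css = rate / CL = 26.3 / 3.12 = 8.429 mg/L
k = ln 2 / 16.9 = 0.04101 hr⁻¹
C(t) = Css (1 − e^(−kt)) = 8.429 × (1 − e^(−1.649)) = 8.429 × 0.8077 ≈ 6.81 mg/L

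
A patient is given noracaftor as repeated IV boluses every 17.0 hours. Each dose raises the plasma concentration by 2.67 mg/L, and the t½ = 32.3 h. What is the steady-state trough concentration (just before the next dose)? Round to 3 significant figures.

6.06 mg/L

k = ln 2 / 32.3 = 0.02146 h⁻¹
Fraction remaining after one interval: e^(−kτ) = e^(−0.02146 × 17.0) = 0.6943
R = 1 / (1 − 0.6943) = 3.271
Css,max = 2.67 × 3.271 = 8.735 mg/L
Css,min = Css,max × e^(−kτ) = 8.735 × 0.6943 ≈ 6.06 mg/L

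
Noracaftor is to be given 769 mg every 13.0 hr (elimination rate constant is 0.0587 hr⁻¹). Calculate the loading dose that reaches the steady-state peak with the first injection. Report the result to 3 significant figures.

Accumulation ratio R = 1 / (1 − e^(−kτ)) = 1 / (1 − e^(−0.05870×13.0)) = 1 / (1 − 0.4662) = 1.873
Loading dose = maintenance dose × R = 769 × 1.873 ≈ 1440 mg

1440 mg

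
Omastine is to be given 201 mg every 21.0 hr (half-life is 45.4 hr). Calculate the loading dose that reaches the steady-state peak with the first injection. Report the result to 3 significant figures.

733 mg

k = ln 2 / 45.4 = 0.01527 hr⁻¹
Accumulation ratio R = 1 / (1 − e^(−kτ)) = 1 / (1 − e^(−0.01527×21.0)) = 1 / (1 − 0.7257) = 3.646
Loading dose = maintenance dose × R = 201 × 3.646 ≈ 733 mg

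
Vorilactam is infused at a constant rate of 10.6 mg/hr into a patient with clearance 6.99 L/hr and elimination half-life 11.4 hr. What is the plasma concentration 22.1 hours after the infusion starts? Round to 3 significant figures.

Css = rate / CL = 10.6 / 6.99 = 1.516 µg/mL
k = ln 2 / 11.4 = 0.06080 hr⁻¹
C(t) = Css (1 − e^(−kt)) = 1.516 × (1 − e^(−1.344)) = 1.516 × 0.7391 ≈ 1.12 µg/mL

1.12 µg/mL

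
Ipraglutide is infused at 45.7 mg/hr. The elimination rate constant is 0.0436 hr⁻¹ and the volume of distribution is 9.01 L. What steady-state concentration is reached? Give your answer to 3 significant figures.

CL = k · V = 0.0436 × 9.01 = 0.3928 L/hr
Css = rate / CL = 45.7 / 0.3928 ≈ 116 µg/mL

116 µg/mL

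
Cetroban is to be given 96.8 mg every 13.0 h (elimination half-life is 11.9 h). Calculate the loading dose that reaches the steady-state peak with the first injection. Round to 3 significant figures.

k = ln 2 / 11.9 = 0.05825 h⁻¹
Accumulation ratio R = 1 / (1 − e^(−kτ)) = 1 / (1 − e^(−0.05825×13.0)) = 1 / (1 − 0.4690) = 1.883
Loading dose = maintenance dose × R = 96.8 × 1.883 ≈ 182 mg

182 mg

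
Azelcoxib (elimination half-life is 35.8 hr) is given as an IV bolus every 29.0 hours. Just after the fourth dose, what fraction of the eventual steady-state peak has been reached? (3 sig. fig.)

0.894

k = ln 2 / 35.8 = 0.01936 hr⁻¹
f_n = 1 − e^(−nkτ) = 1 − e^(−4 × 0.01936 × 29.0) = 1 − e^(−2.246) = 1 − 0.1058 ≈ 0.894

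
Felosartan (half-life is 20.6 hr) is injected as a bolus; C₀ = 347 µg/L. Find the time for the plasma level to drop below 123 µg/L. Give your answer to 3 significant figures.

k = ln 2 / 20.6 = 0.03365 hr⁻¹
C(t) = C₀ e^(−kt)  ⇒  t = ln(C₀/C) / k
t = ln(347/123) / 0.03365 = 1.037 / 0.03365 ≈ 30.8 hours

30.8 hours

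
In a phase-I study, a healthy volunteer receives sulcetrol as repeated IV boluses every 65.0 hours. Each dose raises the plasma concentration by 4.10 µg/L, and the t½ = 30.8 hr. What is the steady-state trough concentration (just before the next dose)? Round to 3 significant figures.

k = ln 2 / 30.8 = 0.02250 hr⁻¹
Fraction remaining after one interval: e^(−kτ) = e^(−0.02250 × 65.0) = 0.2316
R = 1 / (1 − 0.2316) = 1.301
Css,max = 4.10 × 1.301 = 5.336 µg/L
Css,min = Css,max × e^(−kτ) = 5.336 × 0.2316 ≈ 1.24 µg/L

1.24 µg/L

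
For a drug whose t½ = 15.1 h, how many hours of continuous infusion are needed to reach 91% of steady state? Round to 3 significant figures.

52.5 hours

k = ln 2 / 15.1 = 0.04590 h⁻¹
f = 1 − e^(−kt)  ⇒  t = −ln(1 − f) / k
t = −ln(1 − 0.91) / 0.04590 = 2.408 / 0.04590 ≈ 52.5 hours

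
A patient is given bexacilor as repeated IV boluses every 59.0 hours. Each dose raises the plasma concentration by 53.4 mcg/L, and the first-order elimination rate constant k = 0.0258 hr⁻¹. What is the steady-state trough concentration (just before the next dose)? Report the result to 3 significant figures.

Fraction remaining after one interval: e^(−kτ) = e^(−0.02580 × 59.0) = 0.2182
R = 1 / (1 − 0.2182) = 1.279
Css,max = 53.4 × 1.279 = 68.31 mcg/L
Css,min = Css,max × e^(−kτ) = 68.31 × 0.2182 ≈ 14.9 mcg/L

14.9 mcg/L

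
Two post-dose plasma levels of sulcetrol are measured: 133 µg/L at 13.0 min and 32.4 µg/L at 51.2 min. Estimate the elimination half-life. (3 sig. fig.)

k = ln(C₁/C₂) / (t₂ − t₁) = ln(133/32.4) / (51.2 − 13.0)
  = 1.412 / 38.20 = 0.03697 min⁻¹
t½ = ln 2 / k = ln 2 / 0.03697 ≈ 18.7 minutes

18.7 minutes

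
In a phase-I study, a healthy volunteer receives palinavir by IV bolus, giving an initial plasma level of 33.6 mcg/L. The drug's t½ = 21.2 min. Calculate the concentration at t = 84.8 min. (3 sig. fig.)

2.10 mcg/L

k = ln 2 / 21.2 = 0.03270 min⁻¹
84.8 min is 4.000 half-lives, so C = 33.6 × (1/2)^4.000 = 33.6 × 0.06250 ≈ 2.10 mcg/L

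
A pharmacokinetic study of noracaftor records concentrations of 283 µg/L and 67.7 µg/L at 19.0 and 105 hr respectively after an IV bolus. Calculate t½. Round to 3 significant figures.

k = ln(C₁/C₂) / (t₂ − t₁) = ln(283/67.7) / (105 − 19.0)
  = 1.430 / 86.00 = 0.01663 hr⁻¹
t½ = ln 2 / k = ln 2 / 0.01663 ≈ 41.7 hours

41.7 hours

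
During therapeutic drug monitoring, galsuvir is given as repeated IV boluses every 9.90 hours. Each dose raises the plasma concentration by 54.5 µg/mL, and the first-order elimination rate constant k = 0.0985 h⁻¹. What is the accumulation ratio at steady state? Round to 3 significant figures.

Fraction remaining after one interval: e^(−kτ) = e^(−0.09850 × 9.90) = 0.3771
R = 1 / (1 − 0.3771) = 1 / 0.6229 ≈ 1.61

1.61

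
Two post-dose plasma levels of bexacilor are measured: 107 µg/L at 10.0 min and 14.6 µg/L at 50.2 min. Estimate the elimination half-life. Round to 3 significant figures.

14.0 minutes

k = ln(C₁/C₂) / (t₂ − t₁) = ln(107/14.6) / (50.2 − 10.0)
  = 1.992 / 40.20 = 0.04955 min⁻¹
t½ = ln 2 / k = ln 2 / 0.04955 ≈ 14.0 minutes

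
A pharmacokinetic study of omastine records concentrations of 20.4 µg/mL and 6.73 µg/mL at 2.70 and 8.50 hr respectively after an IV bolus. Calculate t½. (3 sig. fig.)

3.63 hours

k = ln(C₁/C₂) / (t₂ − t₁) = ln(20.4/6.73) / (8.50 − 2.70)
  = 1.109 / 5.800 = 0.1912 hr⁻¹
t½ = ln 2 / k = ln 2 / 0.1912 ≈ 3.63 hours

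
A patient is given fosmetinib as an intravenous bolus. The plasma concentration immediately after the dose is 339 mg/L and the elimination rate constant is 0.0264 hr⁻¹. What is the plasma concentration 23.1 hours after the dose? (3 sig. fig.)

184 mg/L

C(t) = C₀ e^(−kt) = 339 × e^(−0.02640 × 23.1) = 339 × e^(−0.6098) = 339 × 0.5434 ≈ 184 mg/L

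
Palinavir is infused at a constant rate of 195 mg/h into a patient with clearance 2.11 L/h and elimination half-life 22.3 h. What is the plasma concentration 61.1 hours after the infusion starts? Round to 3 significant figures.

78.6 µg/mL

Css = rate / CL = 195 / 2.11 = 92.42 µg/mL
k = ln 2 / 22.3 = 0.03108 h⁻¹
C(t) = Css (1 − e^(−kt)) = 92.42 × (1 − e^(−1.899)) = 92.42 × 0.8503 ≈ 78.6 µg/mL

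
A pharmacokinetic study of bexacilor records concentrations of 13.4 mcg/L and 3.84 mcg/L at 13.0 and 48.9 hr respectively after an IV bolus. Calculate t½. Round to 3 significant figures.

k = ln(C₁/C₂) / (t₂ − t₁) = ln(13.4/3.84) / (48.9 − 13.0)
  = 1.250 / 35.90 = 0.03481 hr⁻¹
t½ = ln 2 / k = ln 2 / 0.03481 ≈ 19.9 hours

19.9 hours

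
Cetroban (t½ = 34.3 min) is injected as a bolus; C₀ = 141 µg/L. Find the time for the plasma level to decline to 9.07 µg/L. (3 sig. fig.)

136 minutes

k = ln 2 / 34.3 = 0.02021 min⁻¹
C(t) = C₀ e^(−kt)  ⇒  t = ln(C₀/C) / k
t = ln(141/9.07) / 0.02021 = 2.744 / 0.02021 ≈ 136 minutes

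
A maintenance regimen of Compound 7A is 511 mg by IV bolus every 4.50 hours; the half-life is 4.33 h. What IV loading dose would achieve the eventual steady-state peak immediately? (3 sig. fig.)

k = ln 2 / 4.33 = 0.1601 h⁻¹
Accumulation ratio R = 1 / (1 − e^(−kτ)) = 1 / (1 − e^(−0.1601×4.50)) = 1 / (1 − 0.4866) = 1.948
Loading dose = maintenance dose × R = 511 × 1.948 ≈ 995 mg

995 mg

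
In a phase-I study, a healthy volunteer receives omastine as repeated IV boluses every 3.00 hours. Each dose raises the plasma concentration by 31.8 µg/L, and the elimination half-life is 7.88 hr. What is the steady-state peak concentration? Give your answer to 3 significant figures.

k = ln 2 / 7.88 = 0.08796 hr⁻¹
Fraction remaining after one interval: e^(−kτ) = e^(−0.08796 × 3.00) = 0.7681
R = 1 / (1 − 0.7681) = 4.311
Css,max = 31.8 × 4.311 ≈ 137 µg/L

137 µg/L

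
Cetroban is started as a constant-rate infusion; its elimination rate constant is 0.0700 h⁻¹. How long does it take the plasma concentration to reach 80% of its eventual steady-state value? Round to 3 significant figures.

23.0 hours

f = 1 − e^(−kt)  ⇒  t = −ln(1 − f) / k
t = −ln(1 − 0.8) / 0.07000 = 1.609 / 0.07000 ≈ 23.0 hours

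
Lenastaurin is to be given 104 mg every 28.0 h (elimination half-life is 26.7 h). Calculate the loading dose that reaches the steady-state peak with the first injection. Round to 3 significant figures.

201 mg

k = ln 2 / 26.7 = 0.02596 h⁻¹
Accumulation ratio R = 1 / (1 − e^(−kτ)) = 1 / (1 − e^(−0.02596×28.0)) = 1 / (1 − 0.4834) = 1.936
Loading dose = maintenance dose × R = 104 × 1.936 ≈ 201 mg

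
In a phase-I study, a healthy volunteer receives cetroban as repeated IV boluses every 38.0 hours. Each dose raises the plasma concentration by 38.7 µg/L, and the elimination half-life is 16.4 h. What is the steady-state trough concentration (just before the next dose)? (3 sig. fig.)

9.72 µg/L

k = ln 2 / 16.4 = 0.04227 h⁻¹
Fraction remaining after one interval: e^(−kτ) = e^(−0.04227 × 38.0) = 0.2007
R = 1 / (1 − 0.2007) = 1.251
Css,max = 38.7 × 1.251 = 48.42 µg/L
Css,min = Css,max × e^(−kτ) = 48.42 × 0.2007 ≈ 9.72 µg/L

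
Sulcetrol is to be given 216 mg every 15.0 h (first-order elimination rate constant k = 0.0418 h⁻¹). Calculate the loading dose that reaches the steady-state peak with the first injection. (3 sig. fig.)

464 mg

Accumulation ratio R = 1 / (1 − e^(−kτ)) = 1 / (1 − e^(−0.04180×15.0)) = 1 / (1 − 0.5342) = 2.147
Loading dose = maintenance dose × R = 216 × 2.147 ≈ 464 mg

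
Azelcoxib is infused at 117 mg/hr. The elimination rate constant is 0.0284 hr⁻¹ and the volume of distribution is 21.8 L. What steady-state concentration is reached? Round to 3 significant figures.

189 µg/mL

CL = k · V = 0.0284 × 21.8 = 0.6191 L/hr
Css = rate / CL = 117 / 0.6191 ≈ 189 µg/mL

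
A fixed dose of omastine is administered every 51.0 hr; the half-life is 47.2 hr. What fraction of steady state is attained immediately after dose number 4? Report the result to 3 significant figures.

0.950

k = ln 2 / 47.2 = 0.01469 hr⁻¹
f_n = 1 − e^(−nkτ) = 1 − e^(−4 × 0.01469 × 51.0) = 1 − e^(−2.996) = 1 − 0.05000 ≈ 0.950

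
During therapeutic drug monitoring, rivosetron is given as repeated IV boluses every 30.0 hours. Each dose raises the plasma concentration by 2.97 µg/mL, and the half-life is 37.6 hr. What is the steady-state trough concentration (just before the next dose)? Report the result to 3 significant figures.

k = ln 2 / 37.6 = 0.01843 hr⁻¹
Fraction remaining after one interval: e^(−kτ) = e^(−0.01843 × 30.0) = 0.5752
R = 1 / (1 − 0.5752) = 2.354
Css,max = 2.97 × 2.354 = 6.991 µg/mL
Css,min = Css,max × e^(−kτ) = 6.991 × 0.5752 ≈ 4.02 µg/mL

4.02 µg/mL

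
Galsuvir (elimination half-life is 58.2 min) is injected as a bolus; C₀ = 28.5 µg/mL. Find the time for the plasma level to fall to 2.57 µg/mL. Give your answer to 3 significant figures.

k = ln 2 / 58.2 = 0.01191 min⁻¹
C(t) = C₀ e^(−kt)  ⇒  t = ln(C₀/C) / k
t = ln(28.5/2.57) / 0.01191 = 2.406 / 0.01191 ≈ 202 minutes

202 minutes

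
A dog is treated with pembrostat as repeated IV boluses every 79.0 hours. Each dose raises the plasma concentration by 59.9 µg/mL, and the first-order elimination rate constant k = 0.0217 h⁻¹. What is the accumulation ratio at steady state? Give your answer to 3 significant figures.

Fraction remaining after one interval: e^(−kτ) = e^(−0.02170 × 79.0) = 0.1801
R = 1 / (1 − 0.1801) = 1 / 0.8199 ≈ 1.22

1.22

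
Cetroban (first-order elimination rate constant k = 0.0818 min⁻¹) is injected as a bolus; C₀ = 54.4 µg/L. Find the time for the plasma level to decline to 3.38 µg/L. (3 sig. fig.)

34.0 minutes

C(t) = C₀ e^(−kt)  ⇒  t = ln(C₀/C) / k
t = ln(54.4/3.38) / 0.08180 = 2.778 / 0.08180 ≈ 34.0 minutes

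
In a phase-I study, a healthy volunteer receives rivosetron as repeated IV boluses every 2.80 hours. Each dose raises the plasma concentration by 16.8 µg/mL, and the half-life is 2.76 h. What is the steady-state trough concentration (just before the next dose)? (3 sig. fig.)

k = ln 2 / 2.76 = 0.2511 h⁻¹
Fraction remaining after one interval: e^(−kτ) = e^(−0.2511 × 2.80) = 0.4950
R = 1 / (1 − 0.4950) = 1.980
Css,max = 16.8 × 1.980 = 33.27 µg/mL
Css,min = Css,max × e^(−kτ) = 33.27 × 0.4950 ≈ 16.5 µg/mL

16.5 µg/mL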